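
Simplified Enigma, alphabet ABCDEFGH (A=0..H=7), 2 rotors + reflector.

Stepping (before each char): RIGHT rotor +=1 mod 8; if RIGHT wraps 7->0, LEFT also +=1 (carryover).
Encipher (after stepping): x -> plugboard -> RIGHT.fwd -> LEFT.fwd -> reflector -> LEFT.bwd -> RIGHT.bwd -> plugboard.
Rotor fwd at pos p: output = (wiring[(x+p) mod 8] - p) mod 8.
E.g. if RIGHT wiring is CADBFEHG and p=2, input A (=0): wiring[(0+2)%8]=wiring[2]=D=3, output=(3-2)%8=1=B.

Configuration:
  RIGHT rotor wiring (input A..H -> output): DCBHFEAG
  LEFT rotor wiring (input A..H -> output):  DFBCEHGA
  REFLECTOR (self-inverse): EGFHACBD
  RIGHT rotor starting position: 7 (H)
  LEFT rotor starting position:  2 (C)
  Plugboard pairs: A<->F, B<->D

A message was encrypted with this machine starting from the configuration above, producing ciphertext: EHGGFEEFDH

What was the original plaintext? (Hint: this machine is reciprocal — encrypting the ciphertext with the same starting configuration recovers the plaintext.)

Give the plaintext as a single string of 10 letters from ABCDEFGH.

Answer: DGFCEGDHHC

Derivation:
Char 1 ('E'): step: R->0, L->3 (L advanced); E->plug->E->R->F->L->A->refl->E->L'->C->R'->B->plug->D
Char 2 ('H'): step: R->1, L=3; H->plug->H->R->C->L->E->refl->A->L'->F->R'->G->plug->G
Char 3 ('G'): step: R->2, L=3; G->plug->G->R->B->L->B->refl->G->L'->H->R'->A->plug->F
Char 4 ('G'): step: R->3, L=3; G->plug->G->R->H->L->G->refl->B->L'->B->R'->C->plug->C
Char 5 ('F'): step: R->4, L=3; F->plug->A->R->B->L->B->refl->G->L'->H->R'->E->plug->E
Char 6 ('E'): step: R->5, L=3; E->plug->E->R->F->L->A->refl->E->L'->C->R'->G->plug->G
Char 7 ('E'): step: R->6, L=3; E->plug->E->R->D->L->D->refl->H->L'->A->R'->B->plug->D
Char 8 ('F'): step: R->7, L=3; F->plug->A->R->H->L->G->refl->B->L'->B->R'->H->plug->H
Char 9 ('D'): step: R->0, L->4 (L advanced); D->plug->B->R->C->L->C->refl->F->L'->G->R'->H->plug->H
Char 10 ('H'): step: R->1, L=4; H->plug->H->R->C->L->C->refl->F->L'->G->R'->C->plug->C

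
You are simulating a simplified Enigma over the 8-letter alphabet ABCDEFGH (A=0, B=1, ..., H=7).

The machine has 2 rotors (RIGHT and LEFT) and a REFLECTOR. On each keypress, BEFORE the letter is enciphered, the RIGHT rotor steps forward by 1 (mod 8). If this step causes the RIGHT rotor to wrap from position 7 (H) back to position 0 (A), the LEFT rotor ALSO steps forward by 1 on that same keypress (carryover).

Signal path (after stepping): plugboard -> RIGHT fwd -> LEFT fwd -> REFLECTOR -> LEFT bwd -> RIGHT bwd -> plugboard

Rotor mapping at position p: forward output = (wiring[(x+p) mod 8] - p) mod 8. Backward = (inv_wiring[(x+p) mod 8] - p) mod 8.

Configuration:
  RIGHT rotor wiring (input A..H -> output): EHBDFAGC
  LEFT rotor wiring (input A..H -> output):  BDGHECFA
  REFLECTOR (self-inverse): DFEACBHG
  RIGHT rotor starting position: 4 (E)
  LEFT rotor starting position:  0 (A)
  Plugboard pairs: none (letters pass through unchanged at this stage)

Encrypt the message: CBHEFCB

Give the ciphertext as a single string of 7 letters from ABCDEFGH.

Answer: FFGFBAH

Derivation:
Char 1 ('C'): step: R->5, L=0; C->plug->C->R->F->L->C->refl->E->L'->E->R'->F->plug->F
Char 2 ('B'): step: R->6, L=0; B->plug->B->R->E->L->E->refl->C->L'->F->R'->F->plug->F
Char 3 ('H'): step: R->7, L=0; H->plug->H->R->H->L->A->refl->D->L'->B->R'->G->plug->G
Char 4 ('E'): step: R->0, L->1 (L advanced); E->plug->E->R->F->L->E->refl->C->L'->A->R'->F->plug->F
Char 5 ('F'): step: R->1, L=1; F->plug->F->R->F->L->E->refl->C->L'->A->R'->B->plug->B
Char 6 ('C'): step: R->2, L=1; C->plug->C->R->D->L->D->refl->A->L'->H->R'->A->plug->A
Char 7 ('B'): step: R->3, L=1; B->plug->B->R->C->L->G->refl->H->L'->G->R'->H->plug->H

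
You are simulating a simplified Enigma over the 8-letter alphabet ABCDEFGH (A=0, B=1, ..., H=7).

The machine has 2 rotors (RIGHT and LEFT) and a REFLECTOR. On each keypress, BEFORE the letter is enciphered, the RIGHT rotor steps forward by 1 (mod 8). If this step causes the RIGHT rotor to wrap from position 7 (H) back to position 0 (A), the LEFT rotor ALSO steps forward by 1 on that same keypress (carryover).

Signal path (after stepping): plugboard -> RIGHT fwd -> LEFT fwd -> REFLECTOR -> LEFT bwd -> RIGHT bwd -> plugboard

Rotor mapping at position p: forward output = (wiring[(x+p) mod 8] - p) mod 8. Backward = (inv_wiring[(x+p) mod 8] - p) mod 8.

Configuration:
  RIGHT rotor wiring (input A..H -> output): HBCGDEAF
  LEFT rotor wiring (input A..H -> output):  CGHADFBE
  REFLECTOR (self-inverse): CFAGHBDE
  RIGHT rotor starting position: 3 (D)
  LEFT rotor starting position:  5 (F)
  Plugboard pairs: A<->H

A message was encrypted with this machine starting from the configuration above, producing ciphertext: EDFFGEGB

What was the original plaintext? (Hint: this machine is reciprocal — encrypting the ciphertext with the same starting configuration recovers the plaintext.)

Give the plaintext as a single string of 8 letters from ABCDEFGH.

Answer: CGGDBCFC

Derivation:
Char 1 ('E'): step: R->4, L=5; E->plug->E->R->D->L->F->refl->B->L'->E->R'->C->plug->C
Char 2 ('D'): step: R->5, L=5; D->plug->D->R->C->L->H->refl->E->L'->B->R'->G->plug->G
Char 3 ('F'): step: R->6, L=5; F->plug->F->R->A->L->A->refl->C->L'->F->R'->G->plug->G
Char 4 ('F'): step: R->7, L=5; F->plug->F->R->E->L->B->refl->F->L'->D->R'->D->plug->D
Char 5 ('G'): step: R->0, L->6 (L advanced); G->plug->G->R->A->L->D->refl->G->L'->B->R'->B->plug->B
Char 6 ('E'): step: R->1, L=6; E->plug->E->R->D->L->A->refl->C->L'->F->R'->C->plug->C
Char 7 ('G'): step: R->2, L=6; G->plug->G->R->F->L->C->refl->A->L'->D->R'->F->plug->F
Char 8 ('B'): step: R->3, L=6; B->plug->B->R->A->L->D->refl->G->L'->B->R'->C->plug->C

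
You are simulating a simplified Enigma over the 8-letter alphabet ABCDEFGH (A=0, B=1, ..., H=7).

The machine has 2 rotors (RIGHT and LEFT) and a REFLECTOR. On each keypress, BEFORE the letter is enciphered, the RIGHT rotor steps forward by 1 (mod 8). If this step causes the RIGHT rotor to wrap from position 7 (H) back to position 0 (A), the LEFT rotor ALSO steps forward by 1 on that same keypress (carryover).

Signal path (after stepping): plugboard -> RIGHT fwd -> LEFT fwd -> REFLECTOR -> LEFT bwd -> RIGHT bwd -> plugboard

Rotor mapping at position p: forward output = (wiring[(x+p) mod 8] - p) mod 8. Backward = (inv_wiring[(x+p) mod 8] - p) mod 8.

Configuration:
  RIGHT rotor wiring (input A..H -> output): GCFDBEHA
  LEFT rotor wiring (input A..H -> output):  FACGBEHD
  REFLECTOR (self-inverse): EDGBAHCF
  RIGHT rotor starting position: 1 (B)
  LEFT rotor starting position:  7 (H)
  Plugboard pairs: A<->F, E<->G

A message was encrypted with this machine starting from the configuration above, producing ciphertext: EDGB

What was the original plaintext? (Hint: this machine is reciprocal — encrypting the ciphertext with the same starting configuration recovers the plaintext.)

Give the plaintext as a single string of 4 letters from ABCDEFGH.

Answer: ABCC

Derivation:
Char 1 ('E'): step: R->2, L=7; E->plug->G->R->E->L->H->refl->F->L'->G->R'->F->plug->A
Char 2 ('D'): step: R->3, L=7; D->plug->D->R->E->L->H->refl->F->L'->G->R'->B->plug->B
Char 3 ('G'): step: R->4, L=7; G->plug->E->R->C->L->B->refl->D->L'->D->R'->C->plug->C
Char 4 ('B'): step: R->5, L=7; B->plug->B->R->C->L->B->refl->D->L'->D->R'->C->plug->C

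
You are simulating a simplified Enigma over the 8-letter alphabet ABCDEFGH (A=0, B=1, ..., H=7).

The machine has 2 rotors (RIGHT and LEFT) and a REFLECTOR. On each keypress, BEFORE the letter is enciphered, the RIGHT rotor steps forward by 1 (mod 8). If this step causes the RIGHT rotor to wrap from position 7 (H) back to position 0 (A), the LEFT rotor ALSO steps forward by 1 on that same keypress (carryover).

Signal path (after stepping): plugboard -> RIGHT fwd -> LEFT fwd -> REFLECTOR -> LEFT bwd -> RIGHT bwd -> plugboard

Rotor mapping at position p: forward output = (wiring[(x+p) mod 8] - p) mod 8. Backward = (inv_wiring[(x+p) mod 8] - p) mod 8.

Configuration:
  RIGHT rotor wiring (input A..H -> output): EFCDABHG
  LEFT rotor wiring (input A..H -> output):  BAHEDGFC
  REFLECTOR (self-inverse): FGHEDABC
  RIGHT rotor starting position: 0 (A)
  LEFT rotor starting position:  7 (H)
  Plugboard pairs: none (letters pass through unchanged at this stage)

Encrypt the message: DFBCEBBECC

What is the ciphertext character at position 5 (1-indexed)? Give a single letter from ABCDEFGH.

Char 1 ('D'): step: R->1, L=7; D->plug->D->R->H->L->G->refl->B->L'->C->R'->C->plug->C
Char 2 ('F'): step: R->2, L=7; F->plug->F->R->E->L->F->refl->A->L'->D->R'->H->plug->H
Char 3 ('B'): step: R->3, L=7; B->plug->B->R->F->L->E->refl->D->L'->A->R'->A->plug->A
Char 4 ('C'): step: R->4, L=7; C->plug->C->R->D->L->A->refl->F->L'->E->R'->A->plug->A
Char 5 ('E'): step: R->5, L=7; E->plug->E->R->A->L->D->refl->E->L'->F->R'->F->plug->F

F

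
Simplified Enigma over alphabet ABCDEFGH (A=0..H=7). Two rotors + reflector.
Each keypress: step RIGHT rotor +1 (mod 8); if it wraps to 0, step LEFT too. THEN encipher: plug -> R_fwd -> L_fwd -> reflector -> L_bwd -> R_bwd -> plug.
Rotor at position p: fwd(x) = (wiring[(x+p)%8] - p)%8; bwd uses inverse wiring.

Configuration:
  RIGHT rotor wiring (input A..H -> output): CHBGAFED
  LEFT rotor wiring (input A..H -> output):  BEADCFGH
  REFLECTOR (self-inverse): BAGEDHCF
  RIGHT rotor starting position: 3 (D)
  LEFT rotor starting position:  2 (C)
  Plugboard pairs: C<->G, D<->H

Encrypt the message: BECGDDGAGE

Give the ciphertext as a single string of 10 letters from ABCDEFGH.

Answer: DCHECHCCEH

Derivation:
Char 1 ('B'): step: R->4, L=2; B->plug->B->R->B->L->B->refl->A->L'->C->R'->H->plug->D
Char 2 ('E'): step: R->5, L=2; E->plug->E->R->C->L->A->refl->B->L'->B->R'->G->plug->C
Char 3 ('C'): step: R->6, L=2; C->plug->G->R->C->L->A->refl->B->L'->B->R'->D->plug->H
Char 4 ('G'): step: R->7, L=2; G->plug->C->R->A->L->G->refl->C->L'->H->R'->E->plug->E
Char 5 ('D'): step: R->0, L->3 (L advanced); D->plug->H->R->D->L->D->refl->E->L'->E->R'->G->plug->C
Char 6 ('D'): step: R->1, L=3; D->plug->H->R->B->L->H->refl->F->L'->H->R'->D->plug->H
Char 7 ('G'): step: R->2, L=3; G->plug->C->R->G->L->B->refl->A->L'->A->R'->G->plug->C
Char 8 ('A'): step: R->3, L=3; A->plug->A->R->D->L->D->refl->E->L'->E->R'->G->plug->C
Char 9 ('G'): step: R->4, L=3; G->plug->C->R->A->L->A->refl->B->L'->G->R'->E->plug->E
Char 10 ('E'): step: R->5, L=3; E->plug->E->R->C->L->C->refl->G->L'->F->R'->D->plug->H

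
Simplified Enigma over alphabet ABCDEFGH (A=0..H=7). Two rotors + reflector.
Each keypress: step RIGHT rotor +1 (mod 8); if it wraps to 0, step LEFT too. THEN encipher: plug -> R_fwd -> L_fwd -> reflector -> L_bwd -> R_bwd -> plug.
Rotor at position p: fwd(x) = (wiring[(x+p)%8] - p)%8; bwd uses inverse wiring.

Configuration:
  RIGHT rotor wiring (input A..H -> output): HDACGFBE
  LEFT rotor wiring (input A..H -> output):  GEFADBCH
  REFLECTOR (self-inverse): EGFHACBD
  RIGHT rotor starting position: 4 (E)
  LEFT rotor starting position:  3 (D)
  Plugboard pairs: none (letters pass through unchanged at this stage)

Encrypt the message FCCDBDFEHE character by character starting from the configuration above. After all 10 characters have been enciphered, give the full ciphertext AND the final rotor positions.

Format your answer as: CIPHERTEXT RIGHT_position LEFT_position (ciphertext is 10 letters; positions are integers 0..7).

Char 1 ('F'): step: R->5, L=3; F->plug->F->R->D->L->H->refl->D->L'->F->R'->G->plug->G
Char 2 ('C'): step: R->6, L=3; C->plug->C->R->B->L->A->refl->E->L'->E->R'->F->plug->F
Char 3 ('C'): step: R->7, L=3; C->plug->C->R->E->L->E->refl->A->L'->B->R'->D->plug->D
Char 4 ('D'): step: R->0, L->4 (L advanced); D->plug->D->R->C->L->G->refl->B->L'->G->R'->E->plug->E
Char 5 ('B'): step: R->1, L=4; B->plug->B->R->H->L->E->refl->A->L'->F->R'->D->plug->D
Char 6 ('D'): step: R->2, L=4; D->plug->D->R->D->L->D->refl->H->L'->A->R'->B->plug->B
Char 7 ('F'): step: R->3, L=4; F->plug->F->R->E->L->C->refl->F->L'->B->R'->E->plug->E
Char 8 ('E'): step: R->4, L=4; E->plug->E->R->D->L->D->refl->H->L'->A->R'->D->plug->D
Char 9 ('H'): step: R->5, L=4; H->plug->H->R->B->L->F->refl->C->L'->E->R'->B->plug->B
Char 10 ('E'): step: R->6, L=4; E->plug->E->R->C->L->G->refl->B->L'->G->R'->B->plug->B
Final: ciphertext=GFDEDBEDBB, RIGHT=6, LEFT=4

Answer: GFDEDBEDBB 6 4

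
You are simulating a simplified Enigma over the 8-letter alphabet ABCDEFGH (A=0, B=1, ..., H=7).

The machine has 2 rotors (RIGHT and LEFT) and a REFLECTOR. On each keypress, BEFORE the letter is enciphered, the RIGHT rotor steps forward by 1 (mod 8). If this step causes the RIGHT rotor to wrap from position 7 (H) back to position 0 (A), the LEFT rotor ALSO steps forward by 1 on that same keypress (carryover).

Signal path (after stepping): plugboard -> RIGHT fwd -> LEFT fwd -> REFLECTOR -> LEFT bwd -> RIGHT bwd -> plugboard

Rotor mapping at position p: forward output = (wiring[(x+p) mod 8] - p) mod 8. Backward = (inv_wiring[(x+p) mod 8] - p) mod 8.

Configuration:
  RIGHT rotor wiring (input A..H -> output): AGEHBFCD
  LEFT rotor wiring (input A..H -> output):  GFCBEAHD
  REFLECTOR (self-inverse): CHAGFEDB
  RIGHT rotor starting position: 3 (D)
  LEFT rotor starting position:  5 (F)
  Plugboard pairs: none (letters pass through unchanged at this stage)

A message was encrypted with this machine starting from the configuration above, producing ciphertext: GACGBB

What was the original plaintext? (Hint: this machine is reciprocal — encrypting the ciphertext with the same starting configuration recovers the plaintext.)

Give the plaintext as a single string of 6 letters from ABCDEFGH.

Answer: FGDDFD

Derivation:
Char 1 ('G'): step: R->4, L=5; G->plug->G->R->A->L->D->refl->G->L'->C->R'->F->plug->F
Char 2 ('A'): step: R->5, L=5; A->plug->A->R->A->L->D->refl->G->L'->C->R'->G->plug->G
Char 3 ('C'): step: R->6, L=5; C->plug->C->R->C->L->G->refl->D->L'->A->R'->D->plug->D
Char 4 ('G'): step: R->7, L=5; G->plug->G->R->G->L->E->refl->F->L'->F->R'->D->plug->D
Char 5 ('B'): step: R->0, L->6 (L advanced); B->plug->B->R->G->L->G->refl->D->L'->F->R'->F->plug->F
Char 6 ('B'): step: R->1, L=6; B->plug->B->R->D->L->H->refl->B->L'->A->R'->D->plug->D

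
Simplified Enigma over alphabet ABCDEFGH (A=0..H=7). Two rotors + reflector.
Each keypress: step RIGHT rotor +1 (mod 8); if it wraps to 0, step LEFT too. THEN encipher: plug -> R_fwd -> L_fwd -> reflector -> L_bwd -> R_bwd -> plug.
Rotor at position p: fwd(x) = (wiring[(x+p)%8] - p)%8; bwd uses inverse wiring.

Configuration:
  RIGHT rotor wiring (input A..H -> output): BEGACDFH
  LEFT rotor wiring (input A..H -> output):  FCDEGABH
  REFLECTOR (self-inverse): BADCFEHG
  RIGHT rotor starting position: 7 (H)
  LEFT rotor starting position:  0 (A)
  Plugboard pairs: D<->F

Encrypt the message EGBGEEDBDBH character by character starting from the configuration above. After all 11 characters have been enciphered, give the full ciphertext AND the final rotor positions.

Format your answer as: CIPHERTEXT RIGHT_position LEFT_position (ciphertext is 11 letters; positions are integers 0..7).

Answer: ADAFDGBEBED 2 2

Derivation:
Char 1 ('E'): step: R->0, L->1 (L advanced); E->plug->E->R->C->L->D->refl->C->L'->B->R'->A->plug->A
Char 2 ('G'): step: R->1, L=1; G->plug->G->R->G->L->G->refl->H->L'->E->R'->F->plug->D
Char 3 ('B'): step: R->2, L=1; B->plug->B->R->G->L->G->refl->H->L'->E->R'->A->plug->A
Char 4 ('G'): step: R->3, L=1; G->plug->G->R->B->L->C->refl->D->L'->C->R'->D->plug->F
Char 5 ('E'): step: R->4, L=1; E->plug->E->R->F->L->A->refl->B->L'->A->R'->F->plug->D
Char 6 ('E'): step: R->5, L=1; E->plug->E->R->H->L->E->refl->F->L'->D->R'->G->plug->G
Char 7 ('D'): step: R->6, L=1; D->plug->F->R->C->L->D->refl->C->L'->B->R'->B->plug->B
Char 8 ('B'): step: R->7, L=1; B->plug->B->R->C->L->D->refl->C->L'->B->R'->E->plug->E
Char 9 ('D'): step: R->0, L->2 (L advanced); D->plug->F->R->D->L->G->refl->H->L'->E->R'->B->plug->B
Char 10 ('B'): step: R->1, L=2; B->plug->B->R->F->L->F->refl->E->L'->C->R'->E->plug->E
Char 11 ('H'): step: R->2, L=2; H->plug->H->R->C->L->E->refl->F->L'->F->R'->F->plug->D
Final: ciphertext=ADAFDGBEBED, RIGHT=2, LEFT=2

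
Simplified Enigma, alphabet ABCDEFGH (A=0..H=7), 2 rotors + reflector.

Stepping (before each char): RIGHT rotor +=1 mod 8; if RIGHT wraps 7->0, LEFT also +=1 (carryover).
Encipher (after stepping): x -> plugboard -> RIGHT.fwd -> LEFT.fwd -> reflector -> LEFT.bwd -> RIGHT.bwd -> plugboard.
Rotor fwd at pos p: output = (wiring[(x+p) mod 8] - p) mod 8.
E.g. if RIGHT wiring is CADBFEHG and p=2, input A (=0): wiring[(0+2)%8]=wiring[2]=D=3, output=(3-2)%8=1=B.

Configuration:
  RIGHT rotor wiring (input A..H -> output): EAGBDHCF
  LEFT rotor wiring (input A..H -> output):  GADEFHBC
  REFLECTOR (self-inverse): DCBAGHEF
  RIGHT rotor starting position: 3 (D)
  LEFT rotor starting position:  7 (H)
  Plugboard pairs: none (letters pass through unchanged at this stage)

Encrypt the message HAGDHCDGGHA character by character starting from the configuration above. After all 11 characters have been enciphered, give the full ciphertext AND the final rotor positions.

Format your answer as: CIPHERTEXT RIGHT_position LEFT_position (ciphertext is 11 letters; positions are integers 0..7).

Answer: BDFEAHACDDG 6 0

Derivation:
Char 1 ('H'): step: R->4, L=7; H->plug->H->R->F->L->G->refl->E->L'->D->R'->B->plug->B
Char 2 ('A'): step: R->5, L=7; A->plug->A->R->C->L->B->refl->C->L'->H->R'->D->plug->D
Char 3 ('G'): step: R->6, L=7; G->plug->G->R->F->L->G->refl->E->L'->D->R'->F->plug->F
Char 4 ('D'): step: R->7, L=7; D->plug->D->R->H->L->C->refl->B->L'->C->R'->E->plug->E
Char 5 ('H'): step: R->0, L->0 (L advanced); H->plug->H->R->F->L->H->refl->F->L'->E->R'->A->plug->A
Char 6 ('C'): step: R->1, L=0; C->plug->C->R->A->L->G->refl->E->L'->D->R'->H->plug->H
Char 7 ('D'): step: R->2, L=0; D->plug->D->R->F->L->H->refl->F->L'->E->R'->A->plug->A
Char 8 ('G'): step: R->3, L=0; G->plug->G->R->F->L->H->refl->F->L'->E->R'->C->plug->C
Char 9 ('G'): step: R->4, L=0; G->plug->G->R->C->L->D->refl->A->L'->B->R'->D->plug->D
Char 10 ('H'): step: R->5, L=0; H->plug->H->R->G->L->B->refl->C->L'->H->R'->D->plug->D
Char 11 ('A'): step: R->6, L=0; A->plug->A->R->E->L->F->refl->H->L'->F->R'->G->plug->G
Final: ciphertext=BDFEAHACDDG, RIGHT=6, LEFT=0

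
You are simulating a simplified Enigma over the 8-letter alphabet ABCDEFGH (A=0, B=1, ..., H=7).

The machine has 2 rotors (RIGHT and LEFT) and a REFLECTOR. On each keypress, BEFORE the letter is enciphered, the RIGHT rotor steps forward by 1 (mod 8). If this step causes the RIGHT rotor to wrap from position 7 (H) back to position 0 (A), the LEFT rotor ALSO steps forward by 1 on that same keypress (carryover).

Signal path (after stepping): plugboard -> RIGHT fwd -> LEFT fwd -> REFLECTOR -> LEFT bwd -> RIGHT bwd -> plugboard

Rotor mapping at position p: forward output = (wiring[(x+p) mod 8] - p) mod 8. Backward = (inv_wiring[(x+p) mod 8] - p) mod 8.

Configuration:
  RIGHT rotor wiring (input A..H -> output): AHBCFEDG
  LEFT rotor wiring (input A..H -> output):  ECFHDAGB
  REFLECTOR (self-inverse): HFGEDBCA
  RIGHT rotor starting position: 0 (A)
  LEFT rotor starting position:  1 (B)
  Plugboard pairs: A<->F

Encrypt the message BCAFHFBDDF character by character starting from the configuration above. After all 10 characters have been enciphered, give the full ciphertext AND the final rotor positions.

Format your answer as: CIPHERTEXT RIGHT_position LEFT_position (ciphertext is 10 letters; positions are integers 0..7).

Answer: GDDCGBFCBH 2 2

Derivation:
Char 1 ('B'): step: R->1, L=1; B->plug->B->R->A->L->B->refl->F->L'->F->R'->G->plug->G
Char 2 ('C'): step: R->2, L=1; C->plug->C->R->D->L->C->refl->G->L'->C->R'->D->plug->D
Char 3 ('A'): step: R->3, L=1; A->plug->F->R->F->L->F->refl->B->L'->A->R'->D->plug->D
Char 4 ('F'): step: R->4, L=1; F->plug->A->R->B->L->E->refl->D->L'->H->R'->C->plug->C
Char 5 ('H'): step: R->5, L=1; H->plug->H->R->A->L->B->refl->F->L'->F->R'->G->plug->G
Char 6 ('F'): step: R->6, L=1; F->plug->A->R->F->L->F->refl->B->L'->A->R'->B->plug->B
Char 7 ('B'): step: R->7, L=1; B->plug->B->R->B->L->E->refl->D->L'->H->R'->A->plug->F
Char 8 ('D'): step: R->0, L->2 (L advanced); D->plug->D->R->C->L->B->refl->F->L'->B->R'->C->plug->C
Char 9 ('D'): step: R->1, L=2; D->plug->D->R->E->L->E->refl->D->L'->A->R'->B->plug->B
Char 10 ('F'): step: R->2, L=2; F->plug->A->R->H->L->A->refl->H->L'->F->R'->H->plug->H
Final: ciphertext=GDDCGBFCBH, RIGHT=2, LEFT=2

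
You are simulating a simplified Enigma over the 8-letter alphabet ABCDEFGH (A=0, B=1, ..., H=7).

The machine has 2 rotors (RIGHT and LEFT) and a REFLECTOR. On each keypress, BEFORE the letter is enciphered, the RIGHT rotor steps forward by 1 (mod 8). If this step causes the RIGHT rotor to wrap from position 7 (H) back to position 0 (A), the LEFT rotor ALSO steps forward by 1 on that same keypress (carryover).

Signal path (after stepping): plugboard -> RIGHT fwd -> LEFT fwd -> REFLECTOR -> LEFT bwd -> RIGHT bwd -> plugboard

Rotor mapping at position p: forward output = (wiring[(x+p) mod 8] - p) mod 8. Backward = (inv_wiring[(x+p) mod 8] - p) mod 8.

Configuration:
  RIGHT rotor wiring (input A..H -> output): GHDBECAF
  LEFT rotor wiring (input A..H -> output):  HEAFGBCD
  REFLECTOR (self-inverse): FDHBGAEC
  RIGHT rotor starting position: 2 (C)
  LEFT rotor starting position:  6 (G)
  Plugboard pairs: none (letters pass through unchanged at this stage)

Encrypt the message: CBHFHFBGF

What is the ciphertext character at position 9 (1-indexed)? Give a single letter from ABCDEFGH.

Char 1 ('C'): step: R->3, L=6; C->plug->C->R->H->L->D->refl->B->L'->C->R'->E->plug->E
Char 2 ('B'): step: R->4, L=6; B->plug->B->R->G->L->A->refl->F->L'->B->R'->D->plug->D
Char 3 ('H'): step: R->5, L=6; H->plug->H->R->H->L->D->refl->B->L'->C->R'->E->plug->E
Char 4 ('F'): step: R->6, L=6; F->plug->F->R->D->L->G->refl->E->L'->A->R'->C->plug->C
Char 5 ('H'): step: R->7, L=6; H->plug->H->R->B->L->F->refl->A->L'->G->R'->A->plug->A
Char 6 ('F'): step: R->0, L->7 (L advanced); F->plug->F->R->C->L->F->refl->A->L'->B->R'->D->plug->D
Char 7 ('B'): step: R->1, L=7; B->plug->B->R->C->L->F->refl->A->L'->B->R'->E->plug->E
Char 8 ('G'): step: R->2, L=7; G->plug->G->R->E->L->G->refl->E->L'->A->R'->D->plug->D
Char 9 ('F'): step: R->3, L=7; F->plug->F->R->D->L->B->refl->D->L'->H->R'->C->plug->C

C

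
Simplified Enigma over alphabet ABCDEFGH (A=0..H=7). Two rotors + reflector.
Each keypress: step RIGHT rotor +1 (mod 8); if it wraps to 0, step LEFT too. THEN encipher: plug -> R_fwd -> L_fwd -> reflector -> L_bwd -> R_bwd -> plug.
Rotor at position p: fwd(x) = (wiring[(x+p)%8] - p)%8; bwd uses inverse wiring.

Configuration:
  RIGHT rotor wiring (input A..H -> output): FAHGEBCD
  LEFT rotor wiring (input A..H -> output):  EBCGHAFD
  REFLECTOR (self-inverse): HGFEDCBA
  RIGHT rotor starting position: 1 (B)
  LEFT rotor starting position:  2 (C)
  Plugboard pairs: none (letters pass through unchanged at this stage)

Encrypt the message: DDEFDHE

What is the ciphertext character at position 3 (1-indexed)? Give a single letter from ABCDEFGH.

Char 1 ('D'): step: R->2, L=2; D->plug->D->R->H->L->H->refl->A->L'->A->R'->E->plug->E
Char 2 ('D'): step: R->3, L=2; D->plug->D->R->H->L->H->refl->A->L'->A->R'->E->plug->E
Char 3 ('E'): step: R->4, L=2; E->plug->E->R->B->L->E->refl->D->L'->E->R'->F->plug->F

F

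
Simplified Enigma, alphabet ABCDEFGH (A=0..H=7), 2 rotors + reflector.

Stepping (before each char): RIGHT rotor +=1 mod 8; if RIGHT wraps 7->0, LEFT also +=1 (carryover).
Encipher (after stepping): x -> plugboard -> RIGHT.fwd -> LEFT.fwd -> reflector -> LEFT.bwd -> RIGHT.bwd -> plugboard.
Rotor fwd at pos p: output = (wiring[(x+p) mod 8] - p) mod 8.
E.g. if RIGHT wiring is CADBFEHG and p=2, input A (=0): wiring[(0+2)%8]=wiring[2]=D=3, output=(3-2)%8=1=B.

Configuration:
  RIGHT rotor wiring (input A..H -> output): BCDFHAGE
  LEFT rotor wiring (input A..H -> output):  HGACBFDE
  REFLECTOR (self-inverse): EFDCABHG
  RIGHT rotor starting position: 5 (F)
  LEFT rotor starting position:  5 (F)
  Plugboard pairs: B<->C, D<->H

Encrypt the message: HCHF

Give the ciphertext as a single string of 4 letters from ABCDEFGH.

Char 1 ('H'): step: R->6, L=5; H->plug->D->R->E->L->B->refl->F->L'->G->R'->B->plug->C
Char 2 ('C'): step: R->7, L=5; C->plug->B->R->C->L->H->refl->G->L'->B->R'->G->plug->G
Char 3 ('H'): step: R->0, L->6 (L advanced); H->plug->D->R->F->L->E->refl->A->L'->D->R'->C->plug->B
Char 4 ('F'): step: R->1, L=6; F->plug->F->R->F->L->E->refl->A->L'->D->R'->G->plug->G

Answer: CGBG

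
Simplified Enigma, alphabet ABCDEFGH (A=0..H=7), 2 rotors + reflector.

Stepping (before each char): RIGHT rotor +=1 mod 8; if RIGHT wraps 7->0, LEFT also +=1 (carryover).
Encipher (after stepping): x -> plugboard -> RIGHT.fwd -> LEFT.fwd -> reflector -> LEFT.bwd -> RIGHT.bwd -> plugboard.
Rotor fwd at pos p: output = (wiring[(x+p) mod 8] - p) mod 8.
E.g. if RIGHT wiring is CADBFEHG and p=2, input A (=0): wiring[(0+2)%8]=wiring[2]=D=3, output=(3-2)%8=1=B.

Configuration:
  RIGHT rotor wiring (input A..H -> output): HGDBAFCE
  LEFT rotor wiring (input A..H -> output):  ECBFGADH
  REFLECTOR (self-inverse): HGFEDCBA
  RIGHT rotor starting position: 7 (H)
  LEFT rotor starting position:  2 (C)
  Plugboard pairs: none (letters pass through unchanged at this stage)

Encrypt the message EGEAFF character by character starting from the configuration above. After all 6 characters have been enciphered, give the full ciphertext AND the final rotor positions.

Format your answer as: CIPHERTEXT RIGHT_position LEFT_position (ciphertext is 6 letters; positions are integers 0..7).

Char 1 ('E'): step: R->0, L->3 (L advanced); E->plug->E->R->A->L->C->refl->F->L'->C->R'->G->plug->G
Char 2 ('G'): step: R->1, L=3; G->plug->G->R->D->L->A->refl->H->L'->G->R'->H->plug->H
Char 3 ('E'): step: R->2, L=3; E->plug->E->R->A->L->C->refl->F->L'->C->R'->F->plug->F
Char 4 ('A'): step: R->3, L=3; A->plug->A->R->G->L->H->refl->A->L'->D->R'->G->plug->G
Char 5 ('F'): step: R->4, L=3; F->plug->F->R->C->L->F->refl->C->L'->A->R'->D->plug->D
Char 6 ('F'): step: R->5, L=3; F->plug->F->R->G->L->H->refl->A->L'->D->R'->H->plug->H
Final: ciphertext=GHFGDH, RIGHT=5, LEFT=3

Answer: GHFGDH 5 3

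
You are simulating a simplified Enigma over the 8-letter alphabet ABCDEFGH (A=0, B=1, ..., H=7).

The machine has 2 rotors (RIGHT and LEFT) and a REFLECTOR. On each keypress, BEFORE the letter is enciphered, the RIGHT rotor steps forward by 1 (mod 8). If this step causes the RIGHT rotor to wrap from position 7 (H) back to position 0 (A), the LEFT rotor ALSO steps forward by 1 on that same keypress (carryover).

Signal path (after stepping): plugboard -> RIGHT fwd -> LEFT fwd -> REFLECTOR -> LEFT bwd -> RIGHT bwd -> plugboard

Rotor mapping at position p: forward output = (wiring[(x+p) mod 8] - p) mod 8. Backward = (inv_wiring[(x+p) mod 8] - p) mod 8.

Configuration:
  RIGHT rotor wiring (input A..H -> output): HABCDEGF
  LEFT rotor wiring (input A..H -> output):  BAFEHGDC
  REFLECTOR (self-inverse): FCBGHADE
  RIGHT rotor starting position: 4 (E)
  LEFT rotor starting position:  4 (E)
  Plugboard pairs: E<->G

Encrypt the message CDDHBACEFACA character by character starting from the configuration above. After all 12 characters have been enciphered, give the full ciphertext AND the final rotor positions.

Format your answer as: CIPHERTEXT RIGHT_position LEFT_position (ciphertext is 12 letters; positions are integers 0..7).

Char 1 ('C'): step: R->5, L=4; C->plug->C->R->A->L->D->refl->G->L'->D->R'->E->plug->G
Char 2 ('D'): step: R->6, L=4; D->plug->D->R->C->L->H->refl->E->L'->F->R'->G->plug->E
Char 3 ('D'): step: R->7, L=4; D->plug->D->R->C->L->H->refl->E->L'->F->R'->G->plug->E
Char 4 ('H'): step: R->0, L->5 (L advanced); H->plug->H->R->F->L->A->refl->F->L'->C->R'->D->plug->D
Char 5 ('B'): step: R->1, L=5; B->plug->B->R->A->L->B->refl->C->L'->H->R'->A->plug->A
Char 6 ('A'): step: R->2, L=5; A->plug->A->R->H->L->C->refl->B->L'->A->R'->B->plug->B
Char 7 ('C'): step: R->3, L=5; C->plug->C->R->B->L->G->refl->D->L'->E->R'->F->plug->F
Char 8 ('E'): step: R->4, L=5; E->plug->G->R->F->L->A->refl->F->L'->C->R'->C->plug->C
Char 9 ('F'): step: R->5, L=5; F->plug->F->R->E->L->D->refl->G->L'->B->R'->B->plug->B
Char 10 ('A'): step: R->6, L=5; A->plug->A->R->A->L->B->refl->C->L'->H->R'->B->plug->B
Char 11 ('C'): step: R->7, L=5; C->plug->C->R->B->L->G->refl->D->L'->E->R'->F->plug->F
Char 12 ('A'): step: R->0, L->6 (L advanced); A->plug->A->R->H->L->A->refl->F->L'->A->R'->B->plug->B
Final: ciphertext=GEEDABFCBBFB, RIGHT=0, LEFT=6

Answer: GEEDABFCBBFB 0 6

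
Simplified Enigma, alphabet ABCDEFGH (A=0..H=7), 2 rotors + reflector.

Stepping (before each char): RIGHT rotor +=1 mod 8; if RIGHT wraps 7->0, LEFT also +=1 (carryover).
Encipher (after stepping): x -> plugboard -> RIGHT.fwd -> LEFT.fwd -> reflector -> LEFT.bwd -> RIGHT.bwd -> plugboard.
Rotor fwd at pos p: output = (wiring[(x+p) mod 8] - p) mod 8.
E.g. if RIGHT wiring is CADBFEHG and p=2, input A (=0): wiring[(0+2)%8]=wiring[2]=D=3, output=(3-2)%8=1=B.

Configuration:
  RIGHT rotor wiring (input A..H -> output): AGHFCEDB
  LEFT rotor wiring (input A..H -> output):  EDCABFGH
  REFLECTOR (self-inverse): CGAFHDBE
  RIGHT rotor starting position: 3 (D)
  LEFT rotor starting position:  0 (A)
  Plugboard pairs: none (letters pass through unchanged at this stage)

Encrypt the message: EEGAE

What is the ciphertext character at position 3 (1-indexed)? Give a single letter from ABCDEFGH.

Char 1 ('E'): step: R->4, L=0; E->plug->E->R->E->L->B->refl->G->L'->G->R'->A->plug->A
Char 2 ('E'): step: R->5, L=0; E->plug->E->R->B->L->D->refl->F->L'->F->R'->H->plug->H
Char 3 ('G'): step: R->6, L=0; G->plug->G->R->E->L->B->refl->G->L'->G->R'->H->plug->H

H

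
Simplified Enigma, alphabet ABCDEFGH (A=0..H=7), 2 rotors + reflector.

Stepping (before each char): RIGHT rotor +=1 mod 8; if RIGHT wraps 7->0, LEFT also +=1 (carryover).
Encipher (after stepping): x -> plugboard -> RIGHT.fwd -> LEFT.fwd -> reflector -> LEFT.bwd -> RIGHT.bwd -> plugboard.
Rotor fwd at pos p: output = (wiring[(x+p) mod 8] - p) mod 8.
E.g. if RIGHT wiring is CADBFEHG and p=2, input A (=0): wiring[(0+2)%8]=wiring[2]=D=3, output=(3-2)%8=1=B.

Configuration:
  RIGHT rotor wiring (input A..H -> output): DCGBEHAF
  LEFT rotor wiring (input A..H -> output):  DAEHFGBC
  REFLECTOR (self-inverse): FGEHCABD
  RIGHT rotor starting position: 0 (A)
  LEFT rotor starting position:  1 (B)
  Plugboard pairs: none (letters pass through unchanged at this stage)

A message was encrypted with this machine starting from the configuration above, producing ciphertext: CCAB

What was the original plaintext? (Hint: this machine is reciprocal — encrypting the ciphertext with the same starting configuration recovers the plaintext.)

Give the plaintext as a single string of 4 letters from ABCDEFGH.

Answer: AEEE

Derivation:
Char 1 ('C'): step: R->1, L=1; C->plug->C->R->A->L->H->refl->D->L'->B->R'->A->plug->A
Char 2 ('C'): step: R->2, L=1; C->plug->C->R->C->L->G->refl->B->L'->G->R'->E->plug->E
Char 3 ('A'): step: R->3, L=1; A->plug->A->R->G->L->B->refl->G->L'->C->R'->E->plug->E
Char 4 ('B'): step: R->4, L=1; B->plug->B->R->D->L->E->refl->C->L'->H->R'->E->plug->E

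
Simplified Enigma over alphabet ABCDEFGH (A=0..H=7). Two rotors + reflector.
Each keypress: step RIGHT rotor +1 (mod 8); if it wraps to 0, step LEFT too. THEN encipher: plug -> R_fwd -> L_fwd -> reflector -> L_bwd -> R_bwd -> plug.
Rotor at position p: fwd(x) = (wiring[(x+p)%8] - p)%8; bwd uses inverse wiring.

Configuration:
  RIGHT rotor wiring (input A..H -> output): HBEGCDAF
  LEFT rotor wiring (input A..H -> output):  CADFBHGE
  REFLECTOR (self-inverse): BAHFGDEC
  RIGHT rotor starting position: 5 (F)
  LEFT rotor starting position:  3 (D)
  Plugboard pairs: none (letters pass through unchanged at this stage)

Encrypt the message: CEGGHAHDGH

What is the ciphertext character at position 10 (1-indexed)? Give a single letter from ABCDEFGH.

Char 1 ('C'): step: R->6, L=3; C->plug->C->R->B->L->G->refl->E->L'->C->R'->A->plug->A
Char 2 ('E'): step: R->7, L=3; E->plug->E->R->H->L->A->refl->B->L'->E->R'->G->plug->G
Char 3 ('G'): step: R->0, L->4 (L advanced); G->plug->G->R->A->L->F->refl->D->L'->B->R'->B->plug->B
Char 4 ('G'): step: R->1, L=4; G->plug->G->R->E->L->G->refl->E->L'->F->R'->C->plug->C
Char 5 ('H'): step: R->2, L=4; H->plug->H->R->H->L->B->refl->A->L'->D->R'->F->plug->F
Char 6 ('A'): step: R->3, L=4; A->plug->A->R->D->L->A->refl->B->L'->H->R'->B->plug->B
Char 7 ('H'): step: R->4, L=4; H->plug->H->R->C->L->C->refl->H->L'->G->R'->A->plug->A
Char 8 ('D'): step: R->5, L=4; D->plug->D->R->C->L->C->refl->H->L'->G->R'->A->plug->A
Char 9 ('G'): step: R->6, L=4; G->plug->G->R->E->L->G->refl->E->L'->F->R'->H->plug->H
Char 10 ('H'): step: R->7, L=4; H->plug->H->R->B->L->D->refl->F->L'->A->R'->B->plug->B

B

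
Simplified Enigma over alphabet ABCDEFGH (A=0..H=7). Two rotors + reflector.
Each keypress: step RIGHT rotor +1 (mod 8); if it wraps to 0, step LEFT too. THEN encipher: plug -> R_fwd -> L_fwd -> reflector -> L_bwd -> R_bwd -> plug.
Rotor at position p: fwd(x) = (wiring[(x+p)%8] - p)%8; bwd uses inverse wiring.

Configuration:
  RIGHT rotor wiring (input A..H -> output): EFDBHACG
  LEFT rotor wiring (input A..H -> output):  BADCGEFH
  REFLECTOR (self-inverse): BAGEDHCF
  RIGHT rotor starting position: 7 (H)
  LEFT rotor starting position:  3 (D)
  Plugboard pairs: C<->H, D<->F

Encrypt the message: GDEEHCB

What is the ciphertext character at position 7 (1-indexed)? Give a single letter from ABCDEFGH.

Char 1 ('G'): step: R->0, L->4 (L advanced); G->plug->G->R->C->L->B->refl->A->L'->B->R'->D->plug->F
Char 2 ('D'): step: R->1, L=4; D->plug->F->R->B->L->A->refl->B->L'->C->R'->B->plug->B
Char 3 ('E'): step: R->2, L=4; E->plug->E->R->A->L->C->refl->G->L'->H->R'->B->plug->B
Char 4 ('E'): step: R->3, L=4; E->plug->E->R->D->L->D->refl->E->L'->F->R'->C->plug->H
Char 5 ('H'): step: R->4, L=4; H->plug->C->R->G->L->H->refl->F->L'->E->R'->B->plug->B
Char 6 ('C'): step: R->5, L=4; C->plug->H->R->C->L->B->refl->A->L'->B->R'->C->plug->H
Char 7 ('B'): step: R->6, L=4; B->plug->B->R->A->L->C->refl->G->L'->H->R'->D->plug->F

F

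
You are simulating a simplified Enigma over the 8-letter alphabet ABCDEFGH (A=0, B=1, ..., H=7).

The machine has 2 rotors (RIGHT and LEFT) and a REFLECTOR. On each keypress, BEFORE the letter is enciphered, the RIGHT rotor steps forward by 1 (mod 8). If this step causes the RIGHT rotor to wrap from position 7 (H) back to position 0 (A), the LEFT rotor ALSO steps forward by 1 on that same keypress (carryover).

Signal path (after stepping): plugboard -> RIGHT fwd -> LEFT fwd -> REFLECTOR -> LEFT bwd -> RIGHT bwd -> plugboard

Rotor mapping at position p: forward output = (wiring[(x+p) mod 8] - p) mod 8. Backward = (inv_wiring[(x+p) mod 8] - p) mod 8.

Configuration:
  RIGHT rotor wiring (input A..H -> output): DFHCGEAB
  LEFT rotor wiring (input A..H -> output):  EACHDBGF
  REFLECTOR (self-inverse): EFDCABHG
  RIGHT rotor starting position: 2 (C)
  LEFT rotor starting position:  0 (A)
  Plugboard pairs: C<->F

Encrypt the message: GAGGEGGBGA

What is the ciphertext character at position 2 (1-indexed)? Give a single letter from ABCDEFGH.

Char 1 ('G'): step: R->3, L=0; G->plug->G->R->C->L->C->refl->D->L'->E->R'->H->plug->H
Char 2 ('A'): step: R->4, L=0; A->plug->A->R->C->L->C->refl->D->L'->E->R'->C->plug->F

F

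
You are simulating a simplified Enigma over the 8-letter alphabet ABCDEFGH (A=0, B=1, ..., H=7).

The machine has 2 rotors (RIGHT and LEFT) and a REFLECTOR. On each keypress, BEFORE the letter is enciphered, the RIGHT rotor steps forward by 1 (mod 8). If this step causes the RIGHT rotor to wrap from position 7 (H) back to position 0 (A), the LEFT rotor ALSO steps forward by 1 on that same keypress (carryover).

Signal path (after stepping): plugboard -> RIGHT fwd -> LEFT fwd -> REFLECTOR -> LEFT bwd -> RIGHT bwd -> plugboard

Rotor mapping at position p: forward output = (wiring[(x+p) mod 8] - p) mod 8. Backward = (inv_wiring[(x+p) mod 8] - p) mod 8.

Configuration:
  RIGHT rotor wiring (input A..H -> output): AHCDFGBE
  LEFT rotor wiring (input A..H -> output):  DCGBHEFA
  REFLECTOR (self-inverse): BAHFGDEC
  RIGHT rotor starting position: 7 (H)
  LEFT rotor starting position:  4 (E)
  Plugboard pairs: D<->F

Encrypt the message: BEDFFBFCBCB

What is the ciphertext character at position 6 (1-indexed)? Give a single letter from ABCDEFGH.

Char 1 ('B'): step: R->0, L->5 (L advanced); B->plug->B->R->H->L->C->refl->H->L'->A->R'->A->plug->A
Char 2 ('E'): step: R->1, L=5; E->plug->E->R->F->L->B->refl->A->L'->B->R'->B->plug->B
Char 3 ('D'): step: R->2, L=5; D->plug->F->R->C->L->D->refl->F->L'->E->R'->D->plug->F
Char 4 ('F'): step: R->3, L=5; F->plug->D->R->G->L->E->refl->G->L'->D->R'->C->plug->C
Char 5 ('F'): step: R->4, L=5; F->plug->D->R->A->L->H->refl->C->L'->H->R'->H->plug->H
Char 6 ('B'): step: R->5, L=5; B->plug->B->R->E->L->F->refl->D->L'->C->R'->E->plug->E

E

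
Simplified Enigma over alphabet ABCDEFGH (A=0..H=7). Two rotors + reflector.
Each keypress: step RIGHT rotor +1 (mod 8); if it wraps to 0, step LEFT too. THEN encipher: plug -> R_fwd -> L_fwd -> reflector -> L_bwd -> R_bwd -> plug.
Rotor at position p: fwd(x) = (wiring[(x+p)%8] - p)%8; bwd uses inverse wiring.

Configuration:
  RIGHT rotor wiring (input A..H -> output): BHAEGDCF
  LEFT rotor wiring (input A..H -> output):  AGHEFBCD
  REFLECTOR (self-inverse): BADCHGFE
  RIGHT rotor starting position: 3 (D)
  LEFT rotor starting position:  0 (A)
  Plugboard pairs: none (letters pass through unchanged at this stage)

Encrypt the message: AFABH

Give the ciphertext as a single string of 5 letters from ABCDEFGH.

Char 1 ('A'): step: R->4, L=0; A->plug->A->R->C->L->H->refl->E->L'->D->R'->F->plug->F
Char 2 ('F'): step: R->5, L=0; F->plug->F->R->D->L->E->refl->H->L'->C->R'->E->plug->E
Char 3 ('A'): step: R->6, L=0; A->plug->A->R->E->L->F->refl->G->L'->B->R'->D->plug->D
Char 4 ('B'): step: R->7, L=0; B->plug->B->R->C->L->H->refl->E->L'->D->R'->H->plug->H
Char 5 ('H'): step: R->0, L->1 (L advanced); H->plug->H->R->F->L->B->refl->A->L'->E->R'->D->plug->D

Answer: FEDHD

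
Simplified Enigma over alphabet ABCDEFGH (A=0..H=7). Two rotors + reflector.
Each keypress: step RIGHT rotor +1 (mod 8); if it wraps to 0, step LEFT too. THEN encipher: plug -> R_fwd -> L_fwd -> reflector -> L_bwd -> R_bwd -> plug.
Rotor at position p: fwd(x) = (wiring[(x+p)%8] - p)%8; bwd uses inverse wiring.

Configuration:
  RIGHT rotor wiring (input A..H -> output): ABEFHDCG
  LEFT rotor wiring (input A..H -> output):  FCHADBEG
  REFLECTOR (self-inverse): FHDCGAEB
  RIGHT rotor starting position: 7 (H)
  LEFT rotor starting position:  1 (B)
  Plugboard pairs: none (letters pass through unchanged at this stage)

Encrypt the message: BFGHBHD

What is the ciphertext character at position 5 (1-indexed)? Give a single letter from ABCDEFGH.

Char 1 ('B'): step: R->0, L->2 (L advanced); B->plug->B->R->B->L->G->refl->E->L'->F->R'->D->plug->D
Char 2 ('F'): step: R->1, L=2; F->plug->F->R->B->L->G->refl->E->L'->F->R'->G->plug->G
Char 3 ('G'): step: R->2, L=2; G->plug->G->R->G->L->D->refl->C->L'->E->R'->F->plug->F
Char 4 ('H'): step: R->3, L=2; H->plug->H->R->B->L->G->refl->E->L'->F->R'->F->plug->F
Char 5 ('B'): step: R->4, L=2; B->plug->B->R->H->L->A->refl->F->L'->A->R'->G->plug->G

G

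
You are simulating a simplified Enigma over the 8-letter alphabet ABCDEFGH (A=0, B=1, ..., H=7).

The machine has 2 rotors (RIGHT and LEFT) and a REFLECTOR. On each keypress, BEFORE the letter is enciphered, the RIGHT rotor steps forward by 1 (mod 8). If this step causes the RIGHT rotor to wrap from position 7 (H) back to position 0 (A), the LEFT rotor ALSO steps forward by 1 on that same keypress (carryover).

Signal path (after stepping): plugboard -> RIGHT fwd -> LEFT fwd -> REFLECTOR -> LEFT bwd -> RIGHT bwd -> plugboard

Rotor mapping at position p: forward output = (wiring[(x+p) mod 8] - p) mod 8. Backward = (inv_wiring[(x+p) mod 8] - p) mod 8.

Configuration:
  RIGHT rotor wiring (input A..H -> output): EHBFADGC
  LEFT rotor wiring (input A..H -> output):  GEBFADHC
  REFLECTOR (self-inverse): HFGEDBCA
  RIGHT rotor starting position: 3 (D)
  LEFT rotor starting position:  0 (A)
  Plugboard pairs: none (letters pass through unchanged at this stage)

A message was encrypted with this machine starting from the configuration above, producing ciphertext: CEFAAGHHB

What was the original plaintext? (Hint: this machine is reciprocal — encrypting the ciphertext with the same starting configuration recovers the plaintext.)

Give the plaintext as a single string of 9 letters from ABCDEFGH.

Char 1 ('C'): step: R->4, L=0; C->plug->C->R->C->L->B->refl->F->L'->D->R'->F->plug->F
Char 2 ('E'): step: R->5, L=0; E->plug->E->R->C->L->B->refl->F->L'->D->R'->H->plug->H
Char 3 ('F'): step: R->6, L=0; F->plug->F->R->H->L->C->refl->G->L'->A->R'->A->plug->A
Char 4 ('A'): step: R->7, L=0; A->plug->A->R->D->L->F->refl->B->L'->C->R'->D->plug->D
Char 5 ('A'): step: R->0, L->1 (L advanced); A->plug->A->R->E->L->C->refl->G->L'->F->R'->D->plug->D
Char 6 ('G'): step: R->1, L=1; G->plug->G->R->B->L->A->refl->H->L'->D->R'->H->plug->H
Char 7 ('H'): step: R->2, L=1; H->plug->H->R->F->L->G->refl->C->L'->E->R'->E->plug->E
Char 8 ('H'): step: R->3, L=1; H->plug->H->R->G->L->B->refl->F->L'->H->R'->E->plug->E
Char 9 ('B'): step: R->4, L=1; B->plug->B->R->H->L->F->refl->B->L'->G->R'->D->plug->D

Answer: FHADDHEED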